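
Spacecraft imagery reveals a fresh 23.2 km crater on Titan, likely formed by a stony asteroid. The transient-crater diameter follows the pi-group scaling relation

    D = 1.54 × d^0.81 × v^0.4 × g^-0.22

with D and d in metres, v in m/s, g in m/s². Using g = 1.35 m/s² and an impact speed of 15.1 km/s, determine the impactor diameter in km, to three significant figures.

Rearranging for d: d = [D / (1.54 · 15100^0.4 · 1.35^-0.22)]^(1/0.81).
D = 23200 m.
15100^0.4 = 46.95
1.35^-0.22 = 0.9361
Denominator = 1.54 × 46.95 × 0.9361 = 67.68
D / 67.68 = 23200 / 67.68 = 342.8
d = 342.8^(1/0.81) = 342.8^1.2346 = 1348 m

d ≈ 1.35 km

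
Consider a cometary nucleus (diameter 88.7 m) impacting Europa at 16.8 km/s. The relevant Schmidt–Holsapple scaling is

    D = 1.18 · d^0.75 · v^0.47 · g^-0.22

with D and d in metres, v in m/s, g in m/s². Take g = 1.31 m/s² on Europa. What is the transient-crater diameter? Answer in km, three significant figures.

D ≈ 3.11 km

In SI units: v = 16800 m/s.
d^0.75 = 88.7^0.75 = 28.90
v^0.47 = 16800^0.47 = 96.80
g^-0.22 = 1.31^-0.22 = 0.9423
D = 1.18 × 28.90 × 96.80 × 0.9423 = 3111 m
   = 3.111 km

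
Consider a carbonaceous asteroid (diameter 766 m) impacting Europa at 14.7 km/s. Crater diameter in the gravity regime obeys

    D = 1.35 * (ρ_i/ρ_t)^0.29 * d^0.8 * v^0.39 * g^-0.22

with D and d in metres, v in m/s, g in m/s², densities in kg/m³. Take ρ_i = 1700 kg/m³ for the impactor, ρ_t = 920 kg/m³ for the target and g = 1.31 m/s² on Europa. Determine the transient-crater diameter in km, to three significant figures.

In SI units: v = 14700 m/s.
(ρ_i/ρ_t)^0.29 = (1700/920)^0.29 = 1.195
d^0.8 = 766^0.8 = 202.9
v^0.39 = 14700^0.39 = 42.19
g^-0.22 = 1.31^-0.22 = 0.9423
D = 1.35 × 1.195 × 202.9 × 42.19 × 0.9423 = 13013 m
   = 13.01 km

D ≈ 13.0 km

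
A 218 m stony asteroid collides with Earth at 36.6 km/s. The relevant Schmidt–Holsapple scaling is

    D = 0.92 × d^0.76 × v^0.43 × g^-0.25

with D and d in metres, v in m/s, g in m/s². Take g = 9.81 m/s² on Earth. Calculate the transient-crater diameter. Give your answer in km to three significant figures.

In SI units: v = 36600 m/s.
d^0.76 = 218^0.76 = 59.87
v^0.43 = 36600^0.43 = 91.68
g^-0.25 = 9.81^-0.25 = 0.5650
D = 0.92 × 59.87 × 91.68 × 0.5650 = 2853 m
   = 2.853 km

D ≈ 2.85 km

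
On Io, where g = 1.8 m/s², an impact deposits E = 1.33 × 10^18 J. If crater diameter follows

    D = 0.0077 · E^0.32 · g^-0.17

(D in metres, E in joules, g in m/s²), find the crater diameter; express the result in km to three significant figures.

D ≈ 4.39 km

E^0.32 = (1.33 × 10^18)^0.32 = 6.304 × 10^5
g^-0.17 = 1.8^-0.17 = 0.9049
D = 0.0077 × 6.304 × 10^5 × 0.9049 = 4392 m
   = 4.392 km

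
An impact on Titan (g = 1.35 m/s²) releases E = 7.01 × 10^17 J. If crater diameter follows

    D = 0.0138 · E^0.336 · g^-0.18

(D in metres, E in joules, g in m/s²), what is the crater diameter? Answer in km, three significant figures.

E^0.336 = (7.01 × 10^17)^0.336 = 9.912 × 10^5
g^-0.18 = 1.35^-0.18 = 0.9474
D = 0.0138 × 9.912 × 10^5 × 0.9474 = 12959 m
   = 12.96 km

D ≈ 13.0 km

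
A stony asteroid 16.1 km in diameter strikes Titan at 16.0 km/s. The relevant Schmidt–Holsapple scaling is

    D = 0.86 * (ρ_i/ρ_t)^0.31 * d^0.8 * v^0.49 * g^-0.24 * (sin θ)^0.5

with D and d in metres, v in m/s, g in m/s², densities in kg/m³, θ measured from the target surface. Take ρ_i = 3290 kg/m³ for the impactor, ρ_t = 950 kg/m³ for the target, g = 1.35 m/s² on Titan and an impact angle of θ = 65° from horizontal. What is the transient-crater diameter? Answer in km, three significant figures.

In SI units: d = 16100 m, v = 16000 m/s.
(ρ_i/ρ_t)^0.31 = (3290/950)^0.31 = 1.470
d^0.8 = 16100^0.8 = 2320
v^0.49 = 16000^0.49 = 114.8
g^-0.24 = 1.35^-0.24 = 0.9305
(sin 65°)^0.5 = 0.9063^0.5 = 0.9520
D = 0.86 × 1.470 × 2320 × 114.8 × 0.9305 × 0.9520 = 2.983 × 10^5 m
   = 298.3 km

D ≈ 298 km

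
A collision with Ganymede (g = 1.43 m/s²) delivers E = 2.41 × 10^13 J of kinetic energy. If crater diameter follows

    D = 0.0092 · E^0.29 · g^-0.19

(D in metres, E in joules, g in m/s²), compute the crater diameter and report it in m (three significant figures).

E^0.29 = (2.41 × 10^13)^0.29 = 7.599 × 10^3
g^-0.19 = 1.43^-0.19 = 0.9343
D = 0.0092 × 7.599 × 10^3 × 0.9343 = 65.32 m

D ≈ 65.3 m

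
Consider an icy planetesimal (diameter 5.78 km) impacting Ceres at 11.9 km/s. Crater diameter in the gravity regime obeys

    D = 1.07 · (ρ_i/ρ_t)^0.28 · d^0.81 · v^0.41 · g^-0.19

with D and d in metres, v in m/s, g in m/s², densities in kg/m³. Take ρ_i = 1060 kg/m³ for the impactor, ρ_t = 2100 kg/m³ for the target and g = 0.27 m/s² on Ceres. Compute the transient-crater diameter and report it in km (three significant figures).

D ≈ 59.2 km

In SI units: d = 5780 m, v = 11900 m/s.
(ρ_i/ρ_t)^0.28 = (1060/2100)^0.28 = 0.8258
d^0.81 = 5780^0.81 = 1115
v^0.41 = 11900^0.41 = 46.88
g^-0.19 = 0.27^-0.19 = 1.282
D = 1.07 × 0.8258 × 1115 × 46.88 × 1.282 = 59212 m
   = 59.21 km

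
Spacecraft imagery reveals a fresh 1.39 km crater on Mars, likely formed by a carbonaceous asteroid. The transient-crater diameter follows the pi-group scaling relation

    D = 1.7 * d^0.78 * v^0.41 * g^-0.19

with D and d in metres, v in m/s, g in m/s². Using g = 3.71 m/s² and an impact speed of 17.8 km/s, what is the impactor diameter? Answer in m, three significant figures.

d ≈ 43.5 m

Rearranging for d: d = [D / (1.7 · 17800^0.41 · 3.71^-0.19)]^(1/0.78).
D = 1390 m.
17800^0.41 = 55.29
3.71^-0.19 = 0.7795
Denominator = 1.7 × 55.29 × 0.7795 = 73.27
D / 73.27 = 1390 / 73.27 = 18.97
d = 18.97^(1/0.78) = 18.97^1.2821 = 43.51 m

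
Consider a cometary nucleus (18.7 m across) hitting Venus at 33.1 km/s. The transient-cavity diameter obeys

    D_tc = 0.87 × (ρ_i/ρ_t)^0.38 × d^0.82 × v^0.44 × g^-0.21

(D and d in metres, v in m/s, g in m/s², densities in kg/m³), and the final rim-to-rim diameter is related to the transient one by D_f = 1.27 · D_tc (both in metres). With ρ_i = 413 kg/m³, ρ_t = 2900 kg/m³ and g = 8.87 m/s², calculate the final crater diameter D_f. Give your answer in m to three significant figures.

D_f ≈ 358 m

v = 33100 m/s.
(ρ_i/ρ_t)^0.38 = (413/2900)^0.38 = 0.4768
d^0.82 = 18.7^0.82 = 11.04
v^0.44 = 33100^0.44 = 97.44
g^-0.21 = 8.87^-0.21 = 0.6323
D_tc = 0.87 × 0.4768 × 11.04 × 97.44 × 0.6323 = 282.2 m
D_f = 1.27 × 282.2 = 358.4 m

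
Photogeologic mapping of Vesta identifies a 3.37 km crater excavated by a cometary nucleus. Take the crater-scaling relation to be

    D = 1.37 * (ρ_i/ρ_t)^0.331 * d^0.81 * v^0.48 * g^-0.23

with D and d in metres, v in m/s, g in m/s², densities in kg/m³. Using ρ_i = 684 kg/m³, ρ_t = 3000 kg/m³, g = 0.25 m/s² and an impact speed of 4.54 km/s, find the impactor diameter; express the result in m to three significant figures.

Rearranging for d: d = [D / (1.37 · (684/3000)^0.331 · 4540^0.48 · 0.25^-0.23)]^(1/0.81).
D = 3370 m.
(684/3000)^0.331 = 0.6130
4540^0.48 = 56.94
0.25^-0.23 = 1.376
Denominator = 1.37 × 0.6130 × 56.94 × 1.376 = 65.80
D / 65.80 = 3370 / 65.80 = 51.22
d = 51.22^(1/0.81) = 51.22^1.2346 = 129.0 m

d ≈ 129 m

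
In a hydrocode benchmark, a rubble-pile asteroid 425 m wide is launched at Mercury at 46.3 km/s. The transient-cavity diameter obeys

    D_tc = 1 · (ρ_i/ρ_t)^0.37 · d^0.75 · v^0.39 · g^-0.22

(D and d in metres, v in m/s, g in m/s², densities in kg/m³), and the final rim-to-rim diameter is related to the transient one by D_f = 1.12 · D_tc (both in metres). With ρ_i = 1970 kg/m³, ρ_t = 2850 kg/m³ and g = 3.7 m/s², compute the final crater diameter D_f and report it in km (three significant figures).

v = 46300 m/s.
(ρ_i/ρ_t)^0.37 = (1970/2850)^0.37 = 0.8723
d^0.75 = 425^0.75 = 93.60
v^0.39 = 46300^0.39 = 66.00
g^-0.22 = 3.7^-0.22 = 0.7499
D_tc = 1 × 0.8723 × 93.60 × 66.00 × 0.7499 = 4041 m
D_f = 1.12 × 4041 = 4526 m
     = 4.526 km

D_f ≈ 4.53 km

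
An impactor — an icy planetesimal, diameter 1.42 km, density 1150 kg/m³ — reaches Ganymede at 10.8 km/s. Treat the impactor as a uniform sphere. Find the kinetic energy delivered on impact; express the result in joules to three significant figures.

d = 1420 m; v = 10800 m/s.
Mass m = (π/6) ρ d³ = (π/6) × 1150 × (1420)³ = 1.724 × 10^12 kg
E = ½ m v² = 0.5 × 1.724 × 10^12 × (10800)² = 1.005 × 10^20 J

E ≈ 1.01 × 10^20 J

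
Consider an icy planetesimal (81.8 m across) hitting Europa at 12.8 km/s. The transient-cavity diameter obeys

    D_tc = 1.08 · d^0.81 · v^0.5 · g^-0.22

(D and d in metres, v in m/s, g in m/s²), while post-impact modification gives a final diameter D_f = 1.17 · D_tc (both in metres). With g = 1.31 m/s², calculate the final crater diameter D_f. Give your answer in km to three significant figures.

D_f ≈ 4.77 km

v = 12800 m/s.
d^0.81 = 81.8^0.81 = 35.43
v^0.5 = 12800^0.5 = 113.1
g^-0.22 = 1.31^-0.22 = 0.9423
D_tc = 1.08 × 35.43 × 113.1 × 0.9423 = 4078 m
D_f = 1.17 × 4078 = 4771 m
     = 4.771 km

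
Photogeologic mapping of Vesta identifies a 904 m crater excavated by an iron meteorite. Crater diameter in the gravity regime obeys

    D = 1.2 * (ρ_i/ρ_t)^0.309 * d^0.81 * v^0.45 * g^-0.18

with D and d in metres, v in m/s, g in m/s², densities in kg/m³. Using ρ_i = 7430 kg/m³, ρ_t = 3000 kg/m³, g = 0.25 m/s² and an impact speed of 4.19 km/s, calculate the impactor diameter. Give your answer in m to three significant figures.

Rearranging for d: d = [D / (1.2 · (7430/3000)^0.309 · 4190^0.45 · 0.25^-0.18)]^(1/0.81).
(7430/3000)^0.309 = 1.323
4190^0.45 = 42.66
0.25^-0.18 = 1.283
Denominator = 1.2 × 1.323 × 42.66 × 1.283 = 86.89
D / 86.89 = 904 / 86.89 = 10.40
d = 10.40^(1/0.81) = 10.40^1.2346 = 18.01 m

d ≈ 18.0 m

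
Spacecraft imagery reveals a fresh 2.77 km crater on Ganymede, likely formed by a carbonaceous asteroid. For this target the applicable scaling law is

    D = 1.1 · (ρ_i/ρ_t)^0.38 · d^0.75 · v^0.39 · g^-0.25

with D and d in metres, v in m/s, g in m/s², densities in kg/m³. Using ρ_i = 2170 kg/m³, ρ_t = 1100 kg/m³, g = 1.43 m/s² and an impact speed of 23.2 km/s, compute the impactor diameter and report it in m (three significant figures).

d ≈ 147 m

Rearranging for d: d = [D / (1.1 · (2170/1100)^0.38 · 23200^0.39 · 1.43^-0.25)]^(1/0.75).
D = 2770 m.
(2170/1100)^0.38 = 1.295
23200^0.39 = 50.41
1.43^-0.25 = 0.9145
Denominator = 1.1 × 1.295 × 50.41 × 0.9145 = 65.67
D / 65.67 = 2770 / 65.67 = 42.18
d = 42.18^(1/0.75) = 42.18^1.3333 = 146.8 m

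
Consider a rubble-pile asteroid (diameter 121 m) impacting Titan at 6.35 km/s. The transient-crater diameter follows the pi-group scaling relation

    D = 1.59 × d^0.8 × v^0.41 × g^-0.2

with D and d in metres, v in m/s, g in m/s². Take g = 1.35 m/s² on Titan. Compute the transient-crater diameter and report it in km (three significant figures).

In SI units: v = 6350 m/s.
d^0.8 = 121^0.8 = 46.37
v^0.41 = 6350^0.41 = 36.24
g^-0.2 = 1.35^-0.2 = 0.9417
D = 1.59 × 46.37 × 36.24 × 0.9417 = 2516 m
   = 2.516 km

D ≈ 2.52 km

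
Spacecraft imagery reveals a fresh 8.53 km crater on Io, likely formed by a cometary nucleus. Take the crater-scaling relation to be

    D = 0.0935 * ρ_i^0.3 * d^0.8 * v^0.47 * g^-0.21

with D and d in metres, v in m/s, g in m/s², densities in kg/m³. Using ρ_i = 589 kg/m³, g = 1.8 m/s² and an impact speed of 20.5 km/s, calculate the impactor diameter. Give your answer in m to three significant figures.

d ≈ 496 m

Rearranging for d: d = [D / (0.0935 · 589^0.3 · 20500^0.47 · 1.8^-0.21)]^(1/0.8).
D = 8530 m.
589^0.3 = 6.777
20500^0.47 = 106.3
1.8^-0.21 = 0.8839
Denominator = 0.0935 × 6.777 × 106.3 × 0.8839 = 59.54
D / 59.54 = 8530 / 59.54 = 143.3
d = 143.3^(1/0.8) = 143.3^1.25 = 495.8 m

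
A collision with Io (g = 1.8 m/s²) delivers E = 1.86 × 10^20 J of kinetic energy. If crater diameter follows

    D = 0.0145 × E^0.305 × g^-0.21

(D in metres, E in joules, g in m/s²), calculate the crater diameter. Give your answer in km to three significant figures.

D ≈ 19.5 km

E^0.305 = (1.86 × 10^20)^0.305 = 1.521 × 10^6
g^-0.21 = 1.8^-0.21 = 0.8839
D = 0.0145 × 1.521 × 10^6 × 0.8839 = 19494 m
   = 19.49 km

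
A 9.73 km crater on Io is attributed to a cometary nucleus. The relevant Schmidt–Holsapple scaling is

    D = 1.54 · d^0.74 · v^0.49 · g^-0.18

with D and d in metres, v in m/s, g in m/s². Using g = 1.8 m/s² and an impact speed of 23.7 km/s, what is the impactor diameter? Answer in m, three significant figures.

d ≈ 200 m

Rearranging for d: d = [D / (1.54 · 23700^0.49 · 1.8^-0.18)]^(1/0.74).
D = 9730 m.
23700^0.49 = 139.2
1.8^-0.18 = 0.8996
Denominator = 1.54 × 139.2 × 0.8996 = 192.8
D / 192.8 = 9730 / 192.8 = 50.47
d = 50.47^(1/0.74) = 50.47^1.3514 = 200.2 m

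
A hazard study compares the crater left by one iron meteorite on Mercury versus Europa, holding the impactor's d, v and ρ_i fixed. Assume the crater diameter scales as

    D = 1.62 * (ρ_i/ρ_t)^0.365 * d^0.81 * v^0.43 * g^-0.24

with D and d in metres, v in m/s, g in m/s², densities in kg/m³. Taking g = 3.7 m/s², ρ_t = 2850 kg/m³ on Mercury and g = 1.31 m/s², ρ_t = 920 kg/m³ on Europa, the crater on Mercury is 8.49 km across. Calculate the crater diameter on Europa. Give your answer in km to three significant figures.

D ≈ 16.5 km

The impactor-only factors (d, v, ρ_i) cancel in the ratio, leaving D_Europa/D_Mercury = (g_Europa/g_Mercury)^-0.24 · (ρ_t,Mercury/ρ_t,Europa)^0.365.
(1.31/3.7)^-0.24 = 0.3541^-0.24 = 1.283
(2850/920)^0.365 = 3.098^0.365 = 1.511
Ratio = 1.283 × 1.511 = 1.939
D_Europa = 1.939 × 8.49 km = 16.5 km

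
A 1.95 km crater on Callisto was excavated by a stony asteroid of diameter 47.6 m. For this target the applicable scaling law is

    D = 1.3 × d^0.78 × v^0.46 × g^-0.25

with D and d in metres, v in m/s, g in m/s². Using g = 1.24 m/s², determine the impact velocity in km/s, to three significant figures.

Rearranging for v: v = [D / (1.3 · 47.6^0.78 · 1.24^-0.25)]^(1/0.46).
D = 1950 m.
47.6^0.78 = 20.35
1.24^-0.25 = 0.9476
Denominator = 1.3 × 20.35 × 0.9476 = 25.07
D / 25.07 = 1950 / 25.07 = 77.78
v = 77.78^(1/0.46) = 77.78^2.1739 = 12899 m/s

v ≈ 12.9 km/s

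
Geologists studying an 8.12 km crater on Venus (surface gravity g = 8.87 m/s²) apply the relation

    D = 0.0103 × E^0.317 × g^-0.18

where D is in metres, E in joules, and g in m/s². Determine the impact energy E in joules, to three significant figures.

Rearranging: E = [D / (0.0103 · g^-0.18)]^(1/0.317).
D = 8120 m.
g^-0.18 = 8.87^-0.18 = 0.6751
D / (0.0103 × 0.6751) = 8120 / (6.954 × 10^-3) = 1.168 × 10^6
E = (1.168 × 10^6)^3.1546 = 1.382 × 10^19 J

E ≈ 1.38 × 10^19 J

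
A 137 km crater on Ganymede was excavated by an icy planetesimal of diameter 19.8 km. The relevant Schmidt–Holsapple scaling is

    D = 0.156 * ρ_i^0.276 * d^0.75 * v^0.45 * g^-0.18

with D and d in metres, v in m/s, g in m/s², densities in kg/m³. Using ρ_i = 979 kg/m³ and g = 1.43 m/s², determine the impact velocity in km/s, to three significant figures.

Rearranging for v: v = [D / (0.156 · 979^0.276 · 19800^0.75 · 1.43^-0.18)]^(1/0.45).
D = 137000 m.
979^0.276 = 6.690
19800^0.75 = 1669
1.43^-0.18 = 0.9376
Denominator = 0.156 × 6.690 × 1669 × 0.9376 = 1633
D / 1633 = 137000 / 1633 = 83.89
v = 83.89^(1/0.45) = 83.89^2.2222 = 18831 m/s

v ≈ 18.8 km/s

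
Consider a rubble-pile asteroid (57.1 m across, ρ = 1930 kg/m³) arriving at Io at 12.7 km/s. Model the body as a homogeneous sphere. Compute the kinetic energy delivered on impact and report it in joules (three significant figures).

v = 12700 m/s.
Mass m = (π/6) ρ d³ = (π/6) × 1930 × (57.1)³ = 1.881 × 10^8 kg
E = ½ m v² = 0.5 × 1.881 × 10^8 × (12700)² = 1.517 × 10^16 J

E ≈ 1.52 × 10^16 J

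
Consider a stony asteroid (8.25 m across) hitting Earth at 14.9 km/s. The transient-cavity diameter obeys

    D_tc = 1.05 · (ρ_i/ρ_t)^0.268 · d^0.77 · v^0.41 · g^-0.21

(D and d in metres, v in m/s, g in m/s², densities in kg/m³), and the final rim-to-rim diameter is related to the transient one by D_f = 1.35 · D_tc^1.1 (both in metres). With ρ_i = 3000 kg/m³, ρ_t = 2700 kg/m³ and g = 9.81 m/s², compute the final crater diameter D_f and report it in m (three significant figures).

D_f ≈ 395 m

v = 14900 m/s.
(ρ_i/ρ_t)^0.268 = (3000/2700)^0.268 = 1.029
d^0.77 = 8.25^0.77 = 5.078
v^0.41 = 14900^0.41 = 51.41
g^-0.21 = 9.81^-0.21 = 0.6191
D_tc = 1.05 × 1.029 × 5.078 × 51.41 × 0.6191 = 174.6 m
D_f = 1.35 × (174.6)^1.1 = 395.0 m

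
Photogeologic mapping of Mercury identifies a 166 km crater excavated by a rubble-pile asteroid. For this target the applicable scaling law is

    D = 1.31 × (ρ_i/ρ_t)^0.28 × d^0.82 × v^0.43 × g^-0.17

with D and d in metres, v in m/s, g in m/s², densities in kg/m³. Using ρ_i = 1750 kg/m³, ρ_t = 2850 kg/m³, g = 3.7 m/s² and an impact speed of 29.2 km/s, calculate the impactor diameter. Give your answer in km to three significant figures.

Rearranging for d: d = [D / (1.31 · (1750/2850)^0.28 · 29200^0.43 · 3.7^-0.17)]^(1/0.82).
D = 166000 m.
(1750/2850)^0.28 = 0.8724
29200^0.43 = 83.20
3.7^-0.17 = 0.8006
Denominator = 1.31 × 0.8724 × 83.20 × 0.8006 = 76.12
D / 76.12 = 166000 / 76.12 = 2181
d = 2181^(1/0.82) = 2181^1.2195 = 11789 m

d ≈ 11.8 km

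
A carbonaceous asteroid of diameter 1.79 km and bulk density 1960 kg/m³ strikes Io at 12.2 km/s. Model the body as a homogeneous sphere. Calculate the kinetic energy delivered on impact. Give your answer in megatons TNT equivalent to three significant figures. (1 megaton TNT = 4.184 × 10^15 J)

d = 1790 m; v = 12200 m/s.
Mass m = (π/6) ρ d³ = (π/6) × 1960 × (1790)³ = 5.886 × 10^12 kg
E = ½ m v² = 0.5 × 5.886 × 10^12 × (12200)² = 4.380 × 10^20 J
   = 4.380 × 10^20 / 4.184×10^15 = 1.047 × 10^5 Mt

E ≈ 1.05 × 10^5 Mt TNT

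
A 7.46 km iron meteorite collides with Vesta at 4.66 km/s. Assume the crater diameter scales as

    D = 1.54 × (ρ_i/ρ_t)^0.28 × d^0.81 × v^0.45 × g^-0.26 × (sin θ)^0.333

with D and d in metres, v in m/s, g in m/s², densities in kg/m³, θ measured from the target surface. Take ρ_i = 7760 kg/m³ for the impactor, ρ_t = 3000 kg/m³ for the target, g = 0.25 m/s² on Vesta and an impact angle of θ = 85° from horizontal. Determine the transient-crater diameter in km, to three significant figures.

D ≈ 177 km

In SI units: d = 7460 m, v = 4660 m/s.
(ρ_i/ρ_t)^0.28 = (7760/3000)^0.28 = 1.305
d^0.81 = 7460^0.81 = 1371
v^0.45 = 4660^0.45 = 44.75
g^-0.26 = 0.25^-0.26 = 1.434
(sin 85°)^0.333 = 0.9962^0.333 = 0.9987
D = 1.54 × 1.305 × 1371 × 44.75 × 1.434 × 0.9987 = 1.766 × 10^5 m
   = 176.6 km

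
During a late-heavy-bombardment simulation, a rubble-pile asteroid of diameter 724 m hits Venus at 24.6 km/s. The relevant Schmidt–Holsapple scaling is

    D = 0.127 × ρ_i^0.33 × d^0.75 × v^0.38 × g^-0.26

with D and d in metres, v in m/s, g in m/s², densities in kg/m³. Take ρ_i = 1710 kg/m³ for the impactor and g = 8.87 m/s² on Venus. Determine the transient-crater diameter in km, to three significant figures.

D ≈ 5.47 km

In SI units: v = 24600 m/s.
ρ_i^0.33 = 1710^0.33 = 11.67
d^0.75 = 724^0.75 = 139.6
v^0.38 = 24600^0.38 = 46.62
g^-0.26 = 8.87^-0.26 = 0.5669
D = 0.127 × 11.67 × 139.6 × 46.62 × 0.5669 = 5468 m
   = 5.468 km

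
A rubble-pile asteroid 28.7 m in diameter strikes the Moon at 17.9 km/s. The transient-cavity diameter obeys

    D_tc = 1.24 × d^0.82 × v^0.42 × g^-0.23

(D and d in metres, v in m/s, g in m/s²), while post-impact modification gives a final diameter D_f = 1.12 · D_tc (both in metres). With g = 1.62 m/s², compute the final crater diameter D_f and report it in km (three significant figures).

D_f ≈ 1.19 km

v = 17900 m/s.
d^0.82 = 28.7^0.82 = 15.68
v^0.42 = 17900^0.42 = 61.12
g^-0.23 = 1.62^-0.23 = 0.8950
D_tc = 1.24 × 15.68 × 61.12 × 0.8950 = 1064 m
D_f = 1.12 × 1064 = 1192 m
     = 1.192 km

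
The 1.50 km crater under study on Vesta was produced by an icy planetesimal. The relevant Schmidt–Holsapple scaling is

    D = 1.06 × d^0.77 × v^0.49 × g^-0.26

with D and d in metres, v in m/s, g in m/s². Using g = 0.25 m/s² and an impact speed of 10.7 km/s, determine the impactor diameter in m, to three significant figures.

Rearranging for d: d = [D / (1.06 · 10700^0.49 · 0.25^-0.26)]^(1/0.77).
D = 1500 m.
10700^0.49 = 94.28
0.25^-0.26 = 1.434
Denominator = 1.06 × 94.28 × 1.434 = 143.3
D / 143.3 = 1500 / 143.3 = 10.47
d = 10.47^(1/0.77) = 10.47^1.2987 = 21.12 m

d ≈ 21.1 m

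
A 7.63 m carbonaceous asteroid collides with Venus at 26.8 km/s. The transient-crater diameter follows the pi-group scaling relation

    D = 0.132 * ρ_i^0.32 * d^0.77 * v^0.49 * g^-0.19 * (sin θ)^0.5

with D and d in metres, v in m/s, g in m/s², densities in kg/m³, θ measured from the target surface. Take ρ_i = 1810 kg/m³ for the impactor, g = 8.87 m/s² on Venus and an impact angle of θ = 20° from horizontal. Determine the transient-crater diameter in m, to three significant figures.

In SI units: v = 26800 m/s.
ρ_i^0.32 = 1810^0.32 = 11.03
d^0.77 = 7.63^0.77 = 4.781
v^0.49 = 26800^0.49 = 147.8
g^-0.19 = 8.87^-0.19 = 0.6605
(sin 20°)^0.5 = 0.3420^0.5 = 0.5848
D = 0.132 × 11.03 × 4.781 × 147.8 × 0.6605 × 0.5848 = 397.4 m

D ≈ 397 m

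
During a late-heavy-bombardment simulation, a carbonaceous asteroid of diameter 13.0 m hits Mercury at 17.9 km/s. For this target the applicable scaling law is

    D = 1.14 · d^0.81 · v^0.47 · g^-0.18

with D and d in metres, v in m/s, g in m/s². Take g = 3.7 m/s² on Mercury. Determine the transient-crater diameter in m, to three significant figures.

In SI units: v = 17900 m/s.
d^0.81 = 13^0.81 = 7.985
v^0.47 = 17900^0.47 = 99.73
g^-0.18 = 3.7^-0.18 = 0.7902
D = 1.14 × 7.985 × 99.73 × 0.7902 = 717.4 m

D ≈ 717 m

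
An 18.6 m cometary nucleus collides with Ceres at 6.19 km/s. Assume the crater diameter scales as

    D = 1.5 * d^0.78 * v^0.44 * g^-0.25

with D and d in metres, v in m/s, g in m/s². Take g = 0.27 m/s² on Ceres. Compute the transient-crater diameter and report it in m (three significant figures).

In SI units: v = 6190 m/s.
d^0.78 = 18.6^0.78 = 9.777
v^0.44 = 6190^0.44 = 46.60
g^-0.25 = 0.27^-0.25 = 1.387
D = 1.5 × 9.777 × 46.60 × 1.387 = 947.9 m

D ≈ 948 m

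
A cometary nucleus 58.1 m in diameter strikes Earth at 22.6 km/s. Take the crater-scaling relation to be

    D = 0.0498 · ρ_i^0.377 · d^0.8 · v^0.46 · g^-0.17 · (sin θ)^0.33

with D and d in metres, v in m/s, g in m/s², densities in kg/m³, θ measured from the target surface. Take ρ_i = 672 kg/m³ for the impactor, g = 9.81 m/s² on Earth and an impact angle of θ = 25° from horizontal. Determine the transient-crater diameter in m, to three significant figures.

D ≈ 768 m

In SI units: v = 22600 m/s.
ρ_i^0.377 = 672^0.377 = 11.64
d^0.8 = 58.1^0.8 = 25.78
v^0.46 = 22600^0.46 = 100.7
g^-0.17 = 9.81^-0.17 = 0.6783
(sin 25°)^0.33 = 0.4226^0.33 = 0.7526
D = 0.0498 × 11.64 × 25.78 × 100.7 × 0.6783 × 0.7526 = 768.2 m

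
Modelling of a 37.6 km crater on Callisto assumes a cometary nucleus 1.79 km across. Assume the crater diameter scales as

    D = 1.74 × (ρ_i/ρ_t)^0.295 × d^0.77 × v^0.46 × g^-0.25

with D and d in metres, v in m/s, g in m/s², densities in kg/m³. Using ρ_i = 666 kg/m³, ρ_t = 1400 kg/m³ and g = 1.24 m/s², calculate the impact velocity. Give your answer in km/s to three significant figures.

Rearranging for v: v = [D / (1.74 · (666/1400)^0.295 · 1790^0.77 · 1.24^-0.25)]^(1/0.46).
D = 37600 m.
(666/1400)^0.295 = 0.8032
1790^0.77 = 319.7
1.24^-0.25 = 0.9476
Denominator = 1.74 × 0.8032 × 319.7 × 0.9476 = 423.4
D / 423.4 = 37600 / 423.4 = 88.80
v = 88.80^(1/0.46) = 88.80^2.1739 = 17205 m/s

v ≈ 17.2 km/s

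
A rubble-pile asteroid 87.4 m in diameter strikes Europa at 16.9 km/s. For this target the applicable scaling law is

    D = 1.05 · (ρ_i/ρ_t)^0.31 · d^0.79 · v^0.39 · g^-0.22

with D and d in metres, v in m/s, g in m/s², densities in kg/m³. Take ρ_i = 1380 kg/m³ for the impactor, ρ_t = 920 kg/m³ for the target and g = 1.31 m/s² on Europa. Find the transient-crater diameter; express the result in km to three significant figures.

In SI units: v = 16900 m/s.
(ρ_i/ρ_t)^0.31 = (1380/920)^0.31 = 1.134
d^0.79 = 87.4^0.79 = 34.18
v^0.39 = 16900^0.39 = 44.55
g^-0.22 = 1.31^-0.22 = 0.9423
D = 1.05 × 1.134 × 34.18 × 44.55 × 0.9423 = 1708 m
   = 1.708 km

D ≈ 1.71 km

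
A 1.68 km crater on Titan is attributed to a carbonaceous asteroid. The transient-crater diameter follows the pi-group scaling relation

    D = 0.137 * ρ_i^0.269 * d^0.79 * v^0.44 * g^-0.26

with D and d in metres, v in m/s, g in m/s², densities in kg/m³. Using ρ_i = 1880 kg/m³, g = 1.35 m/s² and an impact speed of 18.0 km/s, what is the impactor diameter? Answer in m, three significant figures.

Rearranging for d: d = [D / (0.137 · 1880^0.269 · 18000^0.44 · 1.35^-0.26)]^(1/0.79).
D = 1680 m.
1880^0.269 = 7.599
18000^0.44 = 74.53
1.35^-0.26 = 0.9249
Denominator = 0.137 × 7.599 × 74.53 × 0.9249 = 71.76
D / 71.76 = 1680 / 71.76 = 23.41
d = 23.41^(1/0.79) = 23.41^1.2658 = 54.12 m

d ≈ 54.1 m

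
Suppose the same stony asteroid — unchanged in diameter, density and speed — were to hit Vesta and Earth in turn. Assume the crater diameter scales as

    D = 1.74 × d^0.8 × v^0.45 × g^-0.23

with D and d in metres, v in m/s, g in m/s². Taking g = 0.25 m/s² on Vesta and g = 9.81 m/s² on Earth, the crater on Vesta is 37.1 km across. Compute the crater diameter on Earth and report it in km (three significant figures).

D ≈ 16.0 km

All impactor-dependent factors cancel in the ratio, leaving D_Earth/D_Vesta = (g_Earth/g_Vesta)^-0.23.
(9.81/0.25)^-0.23 = 39.24^-0.23 = 0.4300
D_Earth = 0.4300 × 37.1 km = 16.0 km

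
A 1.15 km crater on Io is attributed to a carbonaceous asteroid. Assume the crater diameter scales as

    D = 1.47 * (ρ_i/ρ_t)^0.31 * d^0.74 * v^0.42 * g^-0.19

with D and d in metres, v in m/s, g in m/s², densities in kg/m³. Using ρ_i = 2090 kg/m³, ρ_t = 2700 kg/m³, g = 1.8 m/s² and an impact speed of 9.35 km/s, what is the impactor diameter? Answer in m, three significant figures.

d ≈ 58.7 m

Rearranging for d: d = [D / (1.47 · (2090/2700)^0.31 · 9350^0.42 · 1.8^-0.19)]^(1/0.74).
D = 1150 m.
(2090/2700)^0.31 = 0.9237
9350^0.42 = 46.53
1.8^-0.19 = 0.8943
Denominator = 1.47 × 0.9237 × 46.53 × 0.8943 = 56.50
D / 56.50 = 1150 / 56.50 = 20.35
d = 20.35^(1/0.74) = 20.35^1.3514 = 58.67 m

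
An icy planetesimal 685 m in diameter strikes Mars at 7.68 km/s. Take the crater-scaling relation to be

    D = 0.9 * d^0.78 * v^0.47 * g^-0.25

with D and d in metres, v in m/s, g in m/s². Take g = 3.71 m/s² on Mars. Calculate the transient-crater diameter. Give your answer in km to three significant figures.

In SI units: v = 7680 m/s.
d^0.78 = 685^0.78 = 162.9
v^0.47 = 7680^0.47 = 67.01
g^-0.25 = 3.71^-0.25 = 0.7205
D = 0.9 × 162.9 × 67.01 × 0.7205 = 7078 m
   = 7.078 km

D ≈ 7.08 km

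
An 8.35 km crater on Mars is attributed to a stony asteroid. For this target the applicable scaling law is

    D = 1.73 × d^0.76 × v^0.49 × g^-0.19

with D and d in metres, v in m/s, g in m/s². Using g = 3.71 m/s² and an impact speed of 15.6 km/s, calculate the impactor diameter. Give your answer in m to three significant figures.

Rearranging for d: d = [D / (1.73 · 15600^0.49 · 3.71^-0.19)]^(1/0.76).
D = 8350 m.
15600^0.49 = 113.4
3.71^-0.19 = 0.7795
Denominator = 1.73 × 113.4 × 0.7795 = 152.9
D / 152.9 = 8350 / 152.9 = 54.61
d = 54.61^(1/0.76) = 54.61^1.3158 = 193.2 m

d ≈ 193 m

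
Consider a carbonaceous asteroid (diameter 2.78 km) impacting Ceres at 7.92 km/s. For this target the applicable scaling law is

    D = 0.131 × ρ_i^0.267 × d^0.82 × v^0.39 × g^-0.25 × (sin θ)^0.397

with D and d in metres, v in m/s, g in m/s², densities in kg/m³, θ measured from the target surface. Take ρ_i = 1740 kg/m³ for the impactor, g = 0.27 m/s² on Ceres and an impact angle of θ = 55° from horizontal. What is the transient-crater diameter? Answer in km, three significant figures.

D ≈ 27.2 km

In SI units: d = 2780 m, v = 7920 m/s.
ρ_i^0.267 = 1740^0.267 = 7.332
d^0.82 = 2780^0.82 = 667.0
v^0.39 = 7920^0.39 = 33.15
g^-0.25 = 0.27^-0.25 = 1.387
(sin 55°)^0.397 = 0.8192^0.397 = 0.9239
D = 0.131 × 7.332 × 667.0 × 33.15 × 1.387 × 0.9239 = 27215 m
   = 27.21 km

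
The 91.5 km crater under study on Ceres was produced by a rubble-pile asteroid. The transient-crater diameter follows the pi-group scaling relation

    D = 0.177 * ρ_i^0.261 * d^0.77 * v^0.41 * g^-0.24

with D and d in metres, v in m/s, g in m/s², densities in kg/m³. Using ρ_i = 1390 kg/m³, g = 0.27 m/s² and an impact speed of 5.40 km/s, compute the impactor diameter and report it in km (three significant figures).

Rearranging for d: d = [D / (0.177 · 1390^0.261 · 5400^0.41 · 0.27^-0.24)]^(1/0.77).
D = 91500 m.
1390^0.261 = 6.612
5400^0.41 = 33.91
0.27^-0.24 = 1.369
Denominator = 0.177 × 6.612 × 33.91 × 1.369 = 54.33
D / 54.33 = 91500 / 54.33 = 1684
d = 1684^(1/0.77) = 1684^1.2987 = 15490 m

d ≈ 15.5 km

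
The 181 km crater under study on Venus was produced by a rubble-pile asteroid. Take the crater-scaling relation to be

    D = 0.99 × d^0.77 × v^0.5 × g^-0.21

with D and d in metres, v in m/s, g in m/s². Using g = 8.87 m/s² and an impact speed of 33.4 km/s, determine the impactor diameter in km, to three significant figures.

d ≈ 14.3 km

Rearranging for d: d = [D / (0.99 · 33400^0.5 · 8.87^-0.21)]^(1/0.77).
D = 181000 m.
33400^0.5 = 182.8
8.87^-0.21 = 0.6323
Denominator = 0.99 × 182.8 × 0.6323 = 114.4
D / 114.4 = 181000 / 114.4 = 1582
d = 1582^(1/0.77) = 1582^1.2987 = 14283 m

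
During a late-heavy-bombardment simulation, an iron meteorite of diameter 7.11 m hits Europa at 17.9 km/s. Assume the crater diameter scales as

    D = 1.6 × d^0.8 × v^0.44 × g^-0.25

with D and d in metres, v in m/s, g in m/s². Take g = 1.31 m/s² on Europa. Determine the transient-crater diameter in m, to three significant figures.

D ≈ 534 m

In SI units: v = 17900 m/s.
d^0.8 = 7.11^0.8 = 4.803
v^0.44 = 17900^0.44 = 74.35
g^-0.25 = 1.31^-0.25 = 0.9347
D = 1.6 × 4.803 × 74.35 × 0.9347 = 534.1 m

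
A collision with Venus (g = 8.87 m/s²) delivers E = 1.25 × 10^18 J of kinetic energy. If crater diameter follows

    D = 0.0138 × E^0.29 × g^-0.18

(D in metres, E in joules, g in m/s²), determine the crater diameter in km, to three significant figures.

D ≈ 1.65 km

E^0.29 = (1.25 × 10^18)^0.29 = 1.771 × 10^5
g^-0.18 = 8.87^-0.18 = 0.6751
D = 0.0138 × 1.771 × 10^5 × 0.6751 = 1650 m
   = 1.650 km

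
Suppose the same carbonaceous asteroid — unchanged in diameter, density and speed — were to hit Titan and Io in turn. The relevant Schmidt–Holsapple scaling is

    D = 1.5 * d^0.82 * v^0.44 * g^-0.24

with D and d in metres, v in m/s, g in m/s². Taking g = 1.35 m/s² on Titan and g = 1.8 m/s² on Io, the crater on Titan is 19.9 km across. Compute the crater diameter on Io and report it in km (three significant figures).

D ≈ 18.6 km

All impactor-dependent factors cancel in the ratio, leaving D_Io/D_Titan = (g_Io/g_Titan)^-0.24.
(1.8/1.35)^-0.24 = 1.333^-0.24 = 0.9333
D_Io = 0.9333 × 19.9 km = 18.6 km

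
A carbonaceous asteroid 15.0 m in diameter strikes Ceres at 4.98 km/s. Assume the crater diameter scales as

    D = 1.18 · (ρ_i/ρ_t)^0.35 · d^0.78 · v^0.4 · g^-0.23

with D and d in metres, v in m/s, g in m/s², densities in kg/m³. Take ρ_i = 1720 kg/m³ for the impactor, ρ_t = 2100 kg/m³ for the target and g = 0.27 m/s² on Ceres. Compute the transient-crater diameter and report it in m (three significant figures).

D ≈ 370 m

In SI units: v = 4980 m/s.
(ρ_i/ρ_t)^0.35 = (1720/2100)^0.35 = 0.9325
d^0.78 = 15^0.78 = 8.267
v^0.4 = 4980^0.4 = 30.12
g^-0.23 = 0.27^-0.23 = 1.351
D = 1.18 × 0.9325 × 8.267 × 30.12 × 1.351 = 370.2 m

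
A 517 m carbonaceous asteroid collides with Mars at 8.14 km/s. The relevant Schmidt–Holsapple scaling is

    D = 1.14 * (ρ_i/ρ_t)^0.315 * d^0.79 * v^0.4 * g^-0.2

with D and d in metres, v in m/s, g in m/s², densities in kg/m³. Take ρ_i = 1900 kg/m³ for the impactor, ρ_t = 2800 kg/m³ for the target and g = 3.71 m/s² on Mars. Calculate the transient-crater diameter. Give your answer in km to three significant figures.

D ≈ 3.96 km

In SI units: v = 8140 m/s.
(ρ_i/ρ_t)^0.315 = (1900/2800)^0.315 = 0.8850
d^0.79 = 517^0.79 = 139.2
v^0.4 = 8140^0.4 = 36.66
g^-0.2 = 3.71^-0.2 = 0.7694
D = 1.14 × 0.8850 × 139.2 × 36.66 × 0.7694 = 3961 m
   = 3.961 km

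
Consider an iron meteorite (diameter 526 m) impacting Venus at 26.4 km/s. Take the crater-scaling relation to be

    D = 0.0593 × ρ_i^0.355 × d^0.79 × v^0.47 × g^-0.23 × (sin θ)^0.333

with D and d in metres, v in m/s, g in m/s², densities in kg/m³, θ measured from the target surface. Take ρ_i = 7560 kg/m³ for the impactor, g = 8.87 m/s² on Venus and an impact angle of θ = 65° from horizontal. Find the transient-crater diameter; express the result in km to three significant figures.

D ≈ 14.0 km

In SI units: v = 26400 m/s.
ρ_i^0.355 = 7560^0.355 = 23.82
d^0.79 = 526^0.79 = 141.1
v^0.47 = 26400^0.47 = 119.7
g^-0.23 = 8.87^-0.23 = 0.6053
(sin 65°)^0.333 = 0.9063^0.333 = 0.9678
D = 0.0593 × 23.82 × 141.1 × 119.7 × 0.6053 × 0.9678 = 13976 m
   = 13.98 km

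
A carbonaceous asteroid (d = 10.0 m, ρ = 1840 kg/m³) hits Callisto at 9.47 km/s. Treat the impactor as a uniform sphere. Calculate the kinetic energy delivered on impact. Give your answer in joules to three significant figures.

v = 9470 m/s.
Mass m = (π/6) ρ d³ = (π/6) × 1840 × (10)³ = 9.634 × 10^5 kg
E = ½ m v² = 0.5 × 9.634 × 10^5 × (9470)² = 4.320 × 10^13 J

E ≈ 4.32 × 10^13 J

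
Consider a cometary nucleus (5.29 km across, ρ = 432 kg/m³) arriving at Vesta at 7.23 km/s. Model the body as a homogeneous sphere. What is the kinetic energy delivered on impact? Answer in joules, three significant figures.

E ≈ 8.75 × 10^20 J

d = 5290 m; v = 7230 m/s.
Mass m = (π/6) ρ d³ = (π/6) × 432 × (5290)³ = 3.348 × 10^13 kg
E = ½ m v² = 0.5 × 3.348 × 10^13 × (7230)² = 8.750 × 10^20 J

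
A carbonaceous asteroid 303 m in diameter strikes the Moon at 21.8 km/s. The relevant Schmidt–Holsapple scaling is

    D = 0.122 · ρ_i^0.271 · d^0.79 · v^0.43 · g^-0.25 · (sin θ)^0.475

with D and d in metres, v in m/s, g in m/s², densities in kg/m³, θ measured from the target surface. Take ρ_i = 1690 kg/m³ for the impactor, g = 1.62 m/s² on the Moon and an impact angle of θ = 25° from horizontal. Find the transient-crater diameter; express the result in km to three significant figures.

In SI units: v = 21800 m/s.
ρ_i^0.271 = 1690^0.271 = 7.495
d^0.79 = 303^0.79 = 91.27
v^0.43 = 21800^0.43 = 73.37
g^-0.25 = 1.62^-0.25 = 0.8864
(sin 25°)^0.475 = 0.4226^0.475 = 0.6642
D = 0.122 × 7.495 × 91.27 × 73.37 × 0.8864 × 0.6642 = 3605 m
   = 3.605 km

D ≈ 3.61 km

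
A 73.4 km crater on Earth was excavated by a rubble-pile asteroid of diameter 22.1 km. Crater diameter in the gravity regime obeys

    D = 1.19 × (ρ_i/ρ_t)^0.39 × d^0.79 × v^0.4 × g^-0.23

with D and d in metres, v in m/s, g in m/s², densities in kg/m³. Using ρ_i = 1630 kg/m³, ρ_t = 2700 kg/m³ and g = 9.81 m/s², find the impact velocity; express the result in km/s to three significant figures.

v ≈ 15.1 km/s

Rearranging for v: v = [D / (1.19 · (1630/2700)^0.39 · 22100^0.79 · 9.81^-0.23)]^(1/0.4).
D = 73400 m.
(1630/2700)^0.39 = 0.8213
22100^0.79 = 2704
9.81^-0.23 = 0.5914
Denominator = 1.19 × 0.8213 × 2704 × 0.5914 = 1563
D / 1563 = 73400 / 1563 = 46.96
v = 46.96^(1/0.4) = 46.96^2.5 = 15112 m/s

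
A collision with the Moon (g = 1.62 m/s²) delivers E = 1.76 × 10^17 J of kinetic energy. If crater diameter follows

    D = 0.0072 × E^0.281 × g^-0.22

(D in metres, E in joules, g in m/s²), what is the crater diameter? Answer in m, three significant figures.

E^0.281 = (1.76 × 10^17)^0.281 = 7.014 × 10^4
g^-0.22 = 1.62^-0.22 = 0.8993
D = 0.0072 × 7.014 × 10^4 × 0.8993 = 454.2 m

D ≈ 454 m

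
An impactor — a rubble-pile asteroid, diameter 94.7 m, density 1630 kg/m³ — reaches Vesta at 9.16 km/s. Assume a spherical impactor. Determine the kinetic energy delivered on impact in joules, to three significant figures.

v = 9160 m/s.
Mass m = (π/6) ρ d³ = (π/6) × 1630 × (94.7)³ = 7.248 × 10^8 kg
E = ½ m v² = 0.5 × 7.248 × 10^8 × (9160)² = 3.041 × 10^16 J

E ≈ 3.04 × 10^16 J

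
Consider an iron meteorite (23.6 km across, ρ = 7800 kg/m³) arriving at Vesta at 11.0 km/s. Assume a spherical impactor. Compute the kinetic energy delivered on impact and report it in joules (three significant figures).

E ≈ 3.25 × 10^24 J

d = 23600 m; v = 11000 m/s.
Mass m = (π/6) ρ d³ = (π/6) × 7800 × (23600)³ = 5.368 × 10^16 kg
E = ½ m v² = 0.5 × 5.368 × 10^16 × (11000)² = 3.248 × 10^24 J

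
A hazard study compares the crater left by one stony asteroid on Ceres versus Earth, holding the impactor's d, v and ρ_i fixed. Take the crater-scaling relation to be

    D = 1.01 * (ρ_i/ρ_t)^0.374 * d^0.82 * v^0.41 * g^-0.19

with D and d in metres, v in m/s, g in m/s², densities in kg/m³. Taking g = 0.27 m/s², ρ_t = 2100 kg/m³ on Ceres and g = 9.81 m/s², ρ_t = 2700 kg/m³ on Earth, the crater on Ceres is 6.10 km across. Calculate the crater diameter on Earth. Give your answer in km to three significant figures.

The impactor-only factors (d, v, ρ_i) cancel in the ratio, leaving D_Earth/D_Ceres = (g_Earth/g_Ceres)^-0.19 · (ρ_t,Ceres/ρ_t,Earth)^0.374.
(9.81/0.27)^-0.19 = 36.33^-0.19 = 0.5053
(2100/2700)^0.374 = 0.7778^0.374 = 0.9103
Ratio = 0.5053 × 0.9103 = 0.4600
D_Earth = 0.4600 × 6.10 km = 2.81 km

D ≈ 2.81 km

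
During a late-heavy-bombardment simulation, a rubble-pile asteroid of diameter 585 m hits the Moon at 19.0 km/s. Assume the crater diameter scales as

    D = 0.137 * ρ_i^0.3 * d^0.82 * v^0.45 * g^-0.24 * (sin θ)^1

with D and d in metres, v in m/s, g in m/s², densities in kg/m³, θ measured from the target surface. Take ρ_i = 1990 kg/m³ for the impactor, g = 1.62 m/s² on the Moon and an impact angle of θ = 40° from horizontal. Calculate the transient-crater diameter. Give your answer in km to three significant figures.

In SI units: v = 19000 m/s.
ρ_i^0.3 = 1990^0.3 = 9.765
d^0.82 = 585^0.82 = 185.8
v^0.45 = 19000^0.45 = 84.22
g^-0.24 = 1.62^-0.24 = 0.8907
(sin 40°)^1 = 0.6428^1 = 0.6428
D = 0.137 × 9.765 × 185.8 × 84.22 × 0.8907 × 0.6428 = 11986 m
   = 11.99 km

D ≈ 12.0 km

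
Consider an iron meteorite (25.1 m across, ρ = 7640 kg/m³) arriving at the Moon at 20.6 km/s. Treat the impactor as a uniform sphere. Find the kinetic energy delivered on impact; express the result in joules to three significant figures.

v = 20600 m/s.
Mass m = (π/6) ρ d³ = (π/6) × 7640 × (25.1)³ = 6.326 × 10^7 kg
E = ½ m v² = 0.5 × 6.326 × 10^7 × (20600)² = 1.342 × 10^16 J

E ≈ 1.34 × 10^16 J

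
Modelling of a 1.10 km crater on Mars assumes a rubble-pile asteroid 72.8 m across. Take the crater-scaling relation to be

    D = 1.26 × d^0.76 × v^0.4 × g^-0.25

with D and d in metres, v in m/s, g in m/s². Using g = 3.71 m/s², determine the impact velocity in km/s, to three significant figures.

v ≈ 14.8 km/s

Rearranging for v: v = [D / (1.26 · 72.8^0.76 · 3.71^-0.25)]^(1/0.4).
D = 1100 m.
72.8^0.76 = 26.01
3.71^-0.25 = 0.7205
Denominator = 1.26 × 26.01 × 0.7205 = 23.61
D / 23.61 = 1100 / 23.61 = 46.59
v = 46.59^(1/0.4) = 46.59^2.5 = 14816 m/s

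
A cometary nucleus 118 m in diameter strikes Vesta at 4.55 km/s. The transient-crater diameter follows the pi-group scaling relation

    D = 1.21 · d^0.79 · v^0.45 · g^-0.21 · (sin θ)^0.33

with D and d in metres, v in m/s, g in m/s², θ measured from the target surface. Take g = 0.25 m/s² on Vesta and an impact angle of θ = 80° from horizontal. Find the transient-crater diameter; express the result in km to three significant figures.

D ≈ 3.09 km

In SI units: v = 4550 m/s.
d^0.79 = 118^0.79 = 43.33
v^0.45 = 4550^0.45 = 44.27
g^-0.21 = 0.25^-0.21 = 1.338
(sin 80°)^0.33 = 0.9848^0.33 = 0.9950
D = 1.21 × 43.33 × 44.27 × 1.338 × 0.9950 = 3090 m
   = 3.090 km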